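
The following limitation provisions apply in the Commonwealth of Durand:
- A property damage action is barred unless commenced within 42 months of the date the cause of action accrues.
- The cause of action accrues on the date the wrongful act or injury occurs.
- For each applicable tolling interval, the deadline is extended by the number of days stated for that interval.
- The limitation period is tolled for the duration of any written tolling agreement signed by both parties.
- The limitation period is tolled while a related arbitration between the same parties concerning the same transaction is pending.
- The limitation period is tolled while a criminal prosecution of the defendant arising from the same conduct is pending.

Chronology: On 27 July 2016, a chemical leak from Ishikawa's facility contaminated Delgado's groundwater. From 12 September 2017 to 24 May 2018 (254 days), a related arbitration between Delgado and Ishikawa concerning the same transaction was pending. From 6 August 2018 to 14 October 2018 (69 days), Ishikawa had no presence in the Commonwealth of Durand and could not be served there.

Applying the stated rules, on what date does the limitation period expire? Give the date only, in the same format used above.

7 October 2020

The claim accrued on 27 July 2016, when the wrongful act occurred.
Adding the 42 months base period to 27 July 2016 gives a deadline of 27 January 2020, before any tolling.
The pending related arbitration from 12 September 2017 to 24 May 2018 tolled the period for 254 days, extending the deadline to 7 October 2020.
The defendant's absence from the jurisdiction from 6 August 2018 to 14 October 2018 does not toll the period, because no stated rule makes the defendant's absence a tolling event.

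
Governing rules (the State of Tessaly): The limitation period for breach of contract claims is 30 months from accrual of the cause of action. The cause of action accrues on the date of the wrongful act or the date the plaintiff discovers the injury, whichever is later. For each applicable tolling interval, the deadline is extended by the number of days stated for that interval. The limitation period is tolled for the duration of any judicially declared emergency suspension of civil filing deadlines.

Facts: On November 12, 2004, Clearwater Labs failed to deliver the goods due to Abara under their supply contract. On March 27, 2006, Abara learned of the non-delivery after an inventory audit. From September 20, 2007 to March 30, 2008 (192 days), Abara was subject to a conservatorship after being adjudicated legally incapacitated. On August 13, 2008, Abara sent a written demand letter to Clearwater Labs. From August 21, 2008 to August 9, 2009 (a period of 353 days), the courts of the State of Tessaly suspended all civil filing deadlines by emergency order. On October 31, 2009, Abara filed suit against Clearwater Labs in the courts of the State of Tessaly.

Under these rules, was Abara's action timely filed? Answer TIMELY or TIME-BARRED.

The claim accrued on March 27, 2006 — the later of the November 12, 2004 act and the March 27, 2006 discovery.
The untolled deadline — 30 months after March 27, 2006 — is September 27, 2008.
The period was tolled for 353 days by the emergency suspension of filing deadlines (August 21, 2008 to August 9, 2009), pushing the deadline to September 15, 2009.
Although the plaintiff's incapacity ran from September 20, 2007 to March 30, 2008, the stated rules do not make that a tolling event, so it is disregarded.
Nothing else in the chronology tolls or restarts the period.
The October 31, 2009 filing falls after the September 15, 2009 deadline; the claim is time-barred.

TIME-BARRED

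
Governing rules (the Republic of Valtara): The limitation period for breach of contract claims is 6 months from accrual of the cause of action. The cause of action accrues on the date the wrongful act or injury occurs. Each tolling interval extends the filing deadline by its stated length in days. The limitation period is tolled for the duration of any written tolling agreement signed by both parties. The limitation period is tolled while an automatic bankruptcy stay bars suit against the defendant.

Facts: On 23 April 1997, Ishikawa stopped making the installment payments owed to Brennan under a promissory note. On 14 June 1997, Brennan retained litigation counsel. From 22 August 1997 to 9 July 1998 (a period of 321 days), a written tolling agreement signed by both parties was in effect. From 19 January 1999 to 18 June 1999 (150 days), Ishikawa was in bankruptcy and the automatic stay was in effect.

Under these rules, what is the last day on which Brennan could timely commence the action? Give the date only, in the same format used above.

9 September 1998

The claim accrued on 23 April 1997, when the wrongful act occurred.
Adding the 6 months base period to 23 April 1997 gives a deadline of 23 October 1997, before any tolling.
Because the written tolling agreement ran from 22 August 1997 to 9 July 1998, the deadline is extended by 321 days to 9 September 1998.
The automatic bankruptcy stay from 19 January 1999 to 18 June 1999 began after the period had already run on 9 September 1998, so it has no tolling effect.
The other events in the timeline have no effect on the limitation period under the stated rules.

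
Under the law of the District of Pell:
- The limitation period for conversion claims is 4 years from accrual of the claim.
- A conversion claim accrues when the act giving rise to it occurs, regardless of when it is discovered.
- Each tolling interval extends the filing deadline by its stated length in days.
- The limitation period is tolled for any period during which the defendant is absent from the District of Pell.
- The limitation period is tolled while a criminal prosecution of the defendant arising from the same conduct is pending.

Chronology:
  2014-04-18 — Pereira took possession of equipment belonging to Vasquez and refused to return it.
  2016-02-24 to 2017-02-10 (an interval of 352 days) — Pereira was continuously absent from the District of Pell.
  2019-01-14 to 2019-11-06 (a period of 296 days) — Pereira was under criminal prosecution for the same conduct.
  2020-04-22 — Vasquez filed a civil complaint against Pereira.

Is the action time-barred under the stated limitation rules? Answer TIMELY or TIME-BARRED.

The claim accrued on 2014-04-18, when the wrongful act occurred.
Adding the 4 years base period to 2014-04-18 gives a deadline of 2018-04-18, before any tolling.
Because the defendant's absence from the jurisdiction ran from 2016-02-24 to 2017-02-10, the deadline is extended by 352 days to 2019-04-05.
The period was tolled for 296 days by the pending criminal prosecution (2019-01-14 to 2019-11-06), pushing the deadline to 2020-01-26.
Filing on 2020-04-22 missed the 2020-01-26 deadline — the action is time-barred.

TIME-BARRED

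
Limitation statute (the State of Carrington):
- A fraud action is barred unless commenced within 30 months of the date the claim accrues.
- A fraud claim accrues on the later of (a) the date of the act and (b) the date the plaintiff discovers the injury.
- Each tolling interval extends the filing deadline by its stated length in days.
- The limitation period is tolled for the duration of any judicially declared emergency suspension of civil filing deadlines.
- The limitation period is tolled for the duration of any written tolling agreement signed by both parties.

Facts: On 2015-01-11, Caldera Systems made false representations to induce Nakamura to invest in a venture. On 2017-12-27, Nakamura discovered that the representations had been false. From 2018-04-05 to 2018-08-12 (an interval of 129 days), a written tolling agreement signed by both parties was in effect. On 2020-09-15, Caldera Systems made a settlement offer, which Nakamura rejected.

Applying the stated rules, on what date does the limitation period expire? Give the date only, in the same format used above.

2020-11-03

Taking the later of the act (2015-01-11) and discovery (2017-12-27), the claim accrued on 2017-12-27.
The untolled deadline — 30 months after 2017-12-27 — is 2020-06-27.
The written tolling agreement from 2018-04-05 to 2018-08-12 tolled the period for 129 days, extending the deadline to 2020-11-03.
Nothing else in the chronology tolls or restarts the period.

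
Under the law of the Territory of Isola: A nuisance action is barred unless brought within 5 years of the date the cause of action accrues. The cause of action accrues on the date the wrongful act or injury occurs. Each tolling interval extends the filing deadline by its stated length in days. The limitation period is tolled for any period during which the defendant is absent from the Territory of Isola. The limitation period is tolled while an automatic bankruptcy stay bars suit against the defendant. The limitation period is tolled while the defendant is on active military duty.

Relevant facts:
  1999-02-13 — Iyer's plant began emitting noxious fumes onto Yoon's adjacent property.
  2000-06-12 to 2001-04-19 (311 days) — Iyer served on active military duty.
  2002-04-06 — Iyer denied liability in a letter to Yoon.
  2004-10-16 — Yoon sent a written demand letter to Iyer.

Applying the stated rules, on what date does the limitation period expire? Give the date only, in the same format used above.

2004-12-20

The limitation period began to run on 1999-02-13.
The untolled deadline — 5 years after 1999-02-13 — is 2004-02-13.
The period was tolled for 311 days by the defendant's active military service (2000-06-12 to 2001-04-19), pushing the deadline to 2004-12-20.
None of the other events listed affects the running of the period under the stated rules.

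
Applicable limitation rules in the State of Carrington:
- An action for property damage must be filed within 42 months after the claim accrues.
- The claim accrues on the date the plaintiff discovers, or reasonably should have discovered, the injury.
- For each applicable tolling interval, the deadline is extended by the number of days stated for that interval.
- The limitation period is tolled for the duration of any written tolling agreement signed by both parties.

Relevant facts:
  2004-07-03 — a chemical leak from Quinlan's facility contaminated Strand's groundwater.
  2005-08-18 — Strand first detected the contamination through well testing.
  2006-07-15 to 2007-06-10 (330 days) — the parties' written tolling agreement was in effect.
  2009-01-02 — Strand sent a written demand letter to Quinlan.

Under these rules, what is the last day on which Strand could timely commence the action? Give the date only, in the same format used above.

Under the discovery rule, the claim accrued on 2005-08-18, when Strand discovered the injury — not on the 2004-07-03 date of the underlying act.
The untolled deadline — 42 months after 2005-08-18 — is 2009-02-18.
Because the written tolling agreement ran from 2006-07-15 to 2007-06-10, the deadline is extended by 330 days to 2010-01-14.
None of the other events listed affects the running of the period under the stated rules.

2010-01-14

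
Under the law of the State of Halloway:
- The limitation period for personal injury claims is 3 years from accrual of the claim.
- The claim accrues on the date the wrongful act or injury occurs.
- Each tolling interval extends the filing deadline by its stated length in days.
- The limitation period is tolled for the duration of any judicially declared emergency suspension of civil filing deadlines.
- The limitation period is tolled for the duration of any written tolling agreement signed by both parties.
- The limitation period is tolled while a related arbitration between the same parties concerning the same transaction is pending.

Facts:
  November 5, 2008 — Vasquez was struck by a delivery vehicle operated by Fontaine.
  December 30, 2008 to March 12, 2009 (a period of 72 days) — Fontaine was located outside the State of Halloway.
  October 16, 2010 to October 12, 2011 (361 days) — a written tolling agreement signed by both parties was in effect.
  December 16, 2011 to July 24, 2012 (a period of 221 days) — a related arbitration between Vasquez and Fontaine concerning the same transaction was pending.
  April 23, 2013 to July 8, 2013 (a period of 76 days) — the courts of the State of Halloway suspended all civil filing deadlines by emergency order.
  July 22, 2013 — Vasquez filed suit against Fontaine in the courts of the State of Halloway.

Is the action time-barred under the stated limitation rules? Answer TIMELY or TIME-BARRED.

The limitation period began to run on November 5, 2008.
Adding the 3 years base period to November 5, 2008 gives a deadline of November 5, 2011, before any tolling.
The written tolling agreement from October 16, 2010 to October 12, 2011 tolled the period for 361 days, extending the deadline to October 31, 2012.
The period was tolled for 221 days by the pending related arbitration (December 16, 2011 to July 24, 2012), pushing the deadline to June 9, 2013.
Because the emergency suspension of filing deadlines ran from April 23, 2013 to July 8, 2013, the deadline is extended by 76 days to August 24, 2013.
Although the defendant's absence ran from December 30, 2008 to March 12, 2009, the stated rules do not make that a tolling event, so it is disregarded.
The July 22, 2013 filing precedes the August 24, 2013 deadline; the claim is timely.

TIMELY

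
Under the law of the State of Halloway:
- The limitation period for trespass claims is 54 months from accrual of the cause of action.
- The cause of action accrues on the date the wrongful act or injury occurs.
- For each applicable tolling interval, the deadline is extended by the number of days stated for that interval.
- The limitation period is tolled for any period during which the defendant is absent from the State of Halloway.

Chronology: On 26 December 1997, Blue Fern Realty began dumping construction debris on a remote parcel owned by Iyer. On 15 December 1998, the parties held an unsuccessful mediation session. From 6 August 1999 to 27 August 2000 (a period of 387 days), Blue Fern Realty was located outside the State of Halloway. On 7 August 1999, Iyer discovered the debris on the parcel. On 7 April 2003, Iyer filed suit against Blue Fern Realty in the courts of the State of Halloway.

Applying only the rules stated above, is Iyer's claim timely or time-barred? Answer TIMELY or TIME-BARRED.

TIMELY

Because the rule ties accrual to occurrence, the claim accrued on 26 December 1997, not on the 7 August 1999 discovery date.
The untolled deadline — 54 months after 26 December 1997 — is 26 June 2002.
The period was tolled for 387 days by the defendant's absence from the jurisdiction (6 August 1999 to 27 August 2000), pushing the deadline to 18 July 2003.
The other events in the timeline have no effect on the limitation period under the stated rules.
Filing on 7 April 2003 beat the 18 July 2003 deadline — the action is timely.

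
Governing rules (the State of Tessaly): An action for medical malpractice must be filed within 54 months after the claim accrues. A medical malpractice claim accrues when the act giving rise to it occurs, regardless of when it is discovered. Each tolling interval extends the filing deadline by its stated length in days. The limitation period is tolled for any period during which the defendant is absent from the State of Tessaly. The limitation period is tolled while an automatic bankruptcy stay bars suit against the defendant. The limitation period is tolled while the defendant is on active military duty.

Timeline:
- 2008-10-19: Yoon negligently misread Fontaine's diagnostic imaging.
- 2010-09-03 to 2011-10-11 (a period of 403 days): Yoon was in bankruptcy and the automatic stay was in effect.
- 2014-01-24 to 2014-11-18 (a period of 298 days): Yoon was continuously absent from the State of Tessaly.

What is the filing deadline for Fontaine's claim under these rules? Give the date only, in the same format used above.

2015-03-21

The claim accrued on 2008-10-19, when the wrongful act occurred.
The untolled deadline — 54 months after 2008-10-19 — is 2013-04-19.
The period was tolled for 403 days by the automatic bankruptcy stay (2010-09-03 to 2011-10-11), pushing the deadline to 2014-05-27.
Because the defendant's absence from the jurisdiction ran from 2014-01-24 to 2014-11-18, the deadline is extended by 298 days to 2015-03-21.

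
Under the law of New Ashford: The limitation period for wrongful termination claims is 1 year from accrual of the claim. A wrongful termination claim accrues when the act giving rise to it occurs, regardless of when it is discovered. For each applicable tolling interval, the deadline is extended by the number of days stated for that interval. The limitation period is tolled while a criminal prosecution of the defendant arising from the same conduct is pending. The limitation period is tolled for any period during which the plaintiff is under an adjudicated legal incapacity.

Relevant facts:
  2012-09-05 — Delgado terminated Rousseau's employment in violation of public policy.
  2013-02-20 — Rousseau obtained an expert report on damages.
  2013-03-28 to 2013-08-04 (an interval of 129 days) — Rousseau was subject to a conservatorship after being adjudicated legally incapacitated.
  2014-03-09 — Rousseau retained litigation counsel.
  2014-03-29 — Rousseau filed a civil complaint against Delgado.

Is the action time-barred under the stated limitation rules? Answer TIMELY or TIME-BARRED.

TIME-BARRED

The claim accrued on 2012-09-05, when the wrongful act occurred.
The untolled deadline — 1 year after 2012-09-05 — is 2013-09-05.
The period was tolled for 129 days by the plaintiff's legal incapacity (2013-03-28 to 2013-08-04), pushing the deadline to 2014-01-12.
The other events in the timeline have no effect on the limitation period under the stated rules.
The 2014-03-29 filing falls after the 2014-01-12 deadline; the claim is time-barred.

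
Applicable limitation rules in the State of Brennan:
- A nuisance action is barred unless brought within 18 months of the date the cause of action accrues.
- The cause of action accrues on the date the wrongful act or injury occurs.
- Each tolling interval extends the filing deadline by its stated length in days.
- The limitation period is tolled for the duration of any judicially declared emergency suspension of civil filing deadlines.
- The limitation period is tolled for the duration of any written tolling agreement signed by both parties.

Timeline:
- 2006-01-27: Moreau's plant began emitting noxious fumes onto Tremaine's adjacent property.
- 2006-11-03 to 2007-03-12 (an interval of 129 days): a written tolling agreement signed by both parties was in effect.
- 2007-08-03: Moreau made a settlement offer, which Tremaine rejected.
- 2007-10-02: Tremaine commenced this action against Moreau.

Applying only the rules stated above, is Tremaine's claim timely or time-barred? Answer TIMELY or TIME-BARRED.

The limitation period began to run on 2006-01-27.
The untolled deadline — 18 months after 2006-01-27 — is 2007-07-27.
The period was tolled for 129 days by the written tolling agreement (2006-11-03 to 2007-03-12), pushing the deadline to 2007-12-03.
Nothing else in the chronology tolls or restarts the period.
Filing on 2007-10-02 beat the 2007-12-03 deadline — the action is timely.

TIMELY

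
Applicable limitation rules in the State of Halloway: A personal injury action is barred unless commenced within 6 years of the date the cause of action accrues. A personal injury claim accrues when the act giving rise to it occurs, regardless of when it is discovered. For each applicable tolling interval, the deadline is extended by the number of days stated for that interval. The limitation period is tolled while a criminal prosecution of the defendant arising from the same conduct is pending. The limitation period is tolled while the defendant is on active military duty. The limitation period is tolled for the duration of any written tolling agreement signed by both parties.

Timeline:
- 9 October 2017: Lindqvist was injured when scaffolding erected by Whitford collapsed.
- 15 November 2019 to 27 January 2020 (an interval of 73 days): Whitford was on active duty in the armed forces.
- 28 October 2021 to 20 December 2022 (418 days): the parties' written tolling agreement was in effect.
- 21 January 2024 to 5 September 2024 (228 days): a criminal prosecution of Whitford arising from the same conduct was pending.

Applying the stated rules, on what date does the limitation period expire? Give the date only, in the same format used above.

The limitation period began to run on 9 October 2017.
Adding the 6 years base period to 9 October 2017 gives a deadline of 9 October 2023, before any tolling.
Because the defendant's active military service ran from 15 November 2019 to 27 January 2020, the deadline is extended by 73 days to 21 December 2023.
Because the written tolling agreement ran from 28 October 2021 to 20 December 2022, the deadline is extended by 418 days to 11 February 2025.
The period was tolled for 228 days by the pending criminal prosecution (21 January 2024 to 5 September 2024), pushing the deadline to 27 September 2025.

27 September 2025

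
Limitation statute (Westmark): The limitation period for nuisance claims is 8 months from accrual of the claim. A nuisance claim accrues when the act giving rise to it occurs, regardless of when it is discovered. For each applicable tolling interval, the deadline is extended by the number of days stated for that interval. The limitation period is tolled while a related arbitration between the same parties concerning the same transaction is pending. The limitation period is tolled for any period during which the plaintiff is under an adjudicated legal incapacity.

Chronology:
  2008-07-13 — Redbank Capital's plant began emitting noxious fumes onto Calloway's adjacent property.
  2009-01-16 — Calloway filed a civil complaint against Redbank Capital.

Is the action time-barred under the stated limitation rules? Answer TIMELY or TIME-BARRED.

The claim accrued on 2008-07-13, when the wrongful act occurred.
Adding the 8 months base period to 2008-07-13 gives a deadline of 2009-03-13, before any tolling.
Calloway filed on 2009-01-16, before the 2009-03-13 deadline, so the action is timely.

TIMELY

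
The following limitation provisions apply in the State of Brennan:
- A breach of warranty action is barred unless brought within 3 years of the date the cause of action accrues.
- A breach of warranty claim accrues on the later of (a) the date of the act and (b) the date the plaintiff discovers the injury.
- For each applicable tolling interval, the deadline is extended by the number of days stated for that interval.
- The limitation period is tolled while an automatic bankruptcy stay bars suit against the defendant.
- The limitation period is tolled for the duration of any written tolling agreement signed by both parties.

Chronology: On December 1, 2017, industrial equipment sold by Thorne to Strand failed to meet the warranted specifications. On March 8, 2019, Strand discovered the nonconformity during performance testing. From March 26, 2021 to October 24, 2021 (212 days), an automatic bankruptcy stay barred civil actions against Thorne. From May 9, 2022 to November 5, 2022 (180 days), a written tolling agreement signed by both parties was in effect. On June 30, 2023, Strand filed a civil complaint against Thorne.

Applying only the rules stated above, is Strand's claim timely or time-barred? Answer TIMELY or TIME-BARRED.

The claim accrued on March 8, 2019 — the later of the December 1, 2017 act and the March 8, 2019 discovery.
The untolled deadline — 3 years after March 8, 2019 — is March 8, 2022.
Because the automatic bankruptcy stay ran from March 26, 2021 to October 24, 2021, the deadline is extended by 212 days to October 6, 2022.
The period was tolled for 180 days by the written tolling agreement (May 9, 2022 to November 5, 2022), pushing the deadline to April 4, 2023.
The June 30, 2023 filing falls after the April 4, 2023 deadline; the claim is time-barred.

TIME-BARRED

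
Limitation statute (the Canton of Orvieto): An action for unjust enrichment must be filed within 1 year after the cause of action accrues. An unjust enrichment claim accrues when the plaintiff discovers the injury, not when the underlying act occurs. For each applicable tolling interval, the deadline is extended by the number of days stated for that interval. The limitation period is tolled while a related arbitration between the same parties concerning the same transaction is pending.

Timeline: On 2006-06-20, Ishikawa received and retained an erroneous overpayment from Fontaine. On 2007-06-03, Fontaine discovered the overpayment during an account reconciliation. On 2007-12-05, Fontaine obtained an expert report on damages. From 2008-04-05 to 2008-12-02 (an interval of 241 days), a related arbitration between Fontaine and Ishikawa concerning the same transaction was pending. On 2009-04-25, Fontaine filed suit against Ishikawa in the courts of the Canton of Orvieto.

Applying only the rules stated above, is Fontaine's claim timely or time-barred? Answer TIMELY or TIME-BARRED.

Under the discovery rule, the claim accrued on 2007-06-03, when Fontaine discovered the injury — not on the 2006-06-20 date of the underlying act.
Adding the 1 year base period to 2007-06-03 gives a deadline of 2008-06-03, before any tolling.
The period was tolled for 241 days by the pending related arbitration (2008-04-05 to 2008-12-02), pushing the deadline to 2009-01-30.
The other events in the timeline have no effect on the limitation period under the stated rules.
Fontaine filed on 2009-04-25, after the 2009-01-30 deadline, so the action is time-barred.

TIME-BARRED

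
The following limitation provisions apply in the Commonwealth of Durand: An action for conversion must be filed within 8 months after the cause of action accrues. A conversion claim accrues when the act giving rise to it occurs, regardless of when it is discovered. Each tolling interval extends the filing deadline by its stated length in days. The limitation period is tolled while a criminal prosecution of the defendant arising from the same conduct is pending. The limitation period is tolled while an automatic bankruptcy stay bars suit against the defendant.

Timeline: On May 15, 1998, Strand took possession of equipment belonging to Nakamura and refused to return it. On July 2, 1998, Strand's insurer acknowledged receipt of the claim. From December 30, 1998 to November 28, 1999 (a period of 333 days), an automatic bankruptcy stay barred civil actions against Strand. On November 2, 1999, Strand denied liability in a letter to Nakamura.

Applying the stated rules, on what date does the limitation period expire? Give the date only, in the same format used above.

December 14, 1999

The cause of action accrued on May 15, 1998, the date of the act.
Adding the 8 months base period to May 15, 1998 gives a deadline of January 15, 1999, before any tolling.
The automatic bankruptcy stay from December 30, 1998 to November 28, 1999 tolled the period for 333 days, extending the deadline to December 14, 1999.
Nothing else in the chronology tolls or restarts the period.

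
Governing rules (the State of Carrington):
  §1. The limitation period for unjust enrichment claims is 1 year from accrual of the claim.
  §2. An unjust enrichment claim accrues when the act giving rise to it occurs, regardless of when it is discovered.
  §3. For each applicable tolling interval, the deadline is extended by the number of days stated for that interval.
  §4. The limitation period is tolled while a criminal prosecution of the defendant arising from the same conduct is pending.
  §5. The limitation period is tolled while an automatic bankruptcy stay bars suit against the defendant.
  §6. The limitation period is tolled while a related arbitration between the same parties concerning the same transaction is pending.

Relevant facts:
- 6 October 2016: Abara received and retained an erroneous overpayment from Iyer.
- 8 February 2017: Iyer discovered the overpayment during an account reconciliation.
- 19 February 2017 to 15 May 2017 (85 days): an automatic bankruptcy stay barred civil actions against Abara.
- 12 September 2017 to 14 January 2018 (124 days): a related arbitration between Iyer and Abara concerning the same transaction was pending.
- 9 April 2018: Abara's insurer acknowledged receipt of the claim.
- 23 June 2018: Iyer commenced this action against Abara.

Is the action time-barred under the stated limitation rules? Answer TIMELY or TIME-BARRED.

Accrual is governed by the date of the act, so the period began to run on 6 October 2016; the later discovery on 8 February 2017 is irrelevant under the stated rule.
The untolled deadline — 1 year after 6 October 2016 — is 6 October 2017.
Because the automatic bankruptcy stay ran from 19 February 2017 to 15 May 2017, the deadline is extended by 85 days to 30 December 2017.
The period was tolled for 124 days by the pending related arbitration (12 September 2017 to 14 January 2018), pushing the deadline to 3 May 2018.
None of the other events listed affects the running of the period under the stated rules.
Iyer filed on 23 June 2018, after the 3 May 2018 deadline, so the action is time-barred.

TIME-BARRED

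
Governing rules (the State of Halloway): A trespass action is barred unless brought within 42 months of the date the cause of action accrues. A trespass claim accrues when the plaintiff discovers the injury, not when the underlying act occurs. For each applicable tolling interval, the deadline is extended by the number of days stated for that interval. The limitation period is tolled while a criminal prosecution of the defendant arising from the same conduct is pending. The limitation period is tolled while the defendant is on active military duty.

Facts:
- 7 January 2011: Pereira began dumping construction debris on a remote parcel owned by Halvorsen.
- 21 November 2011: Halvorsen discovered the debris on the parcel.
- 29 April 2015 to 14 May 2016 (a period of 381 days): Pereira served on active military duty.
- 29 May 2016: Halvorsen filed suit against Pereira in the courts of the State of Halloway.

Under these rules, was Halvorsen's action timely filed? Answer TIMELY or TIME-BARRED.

TIMELY

The claim did not accrue until Halvorsen discovered the injury on 21 November 2011; the 7 January 2011 act date does not start the clock under the stated rule.
42 months from 21 November 2011 is 21 May 2015.
The defendant's active military service from 29 April 2015 to 14 May 2016 tolled the period for 381 days, extending the deadline to 5 June 2016.
Halvorsen filed on 29 May 2016, before the 5 June 2016 deadline, so the action is timely.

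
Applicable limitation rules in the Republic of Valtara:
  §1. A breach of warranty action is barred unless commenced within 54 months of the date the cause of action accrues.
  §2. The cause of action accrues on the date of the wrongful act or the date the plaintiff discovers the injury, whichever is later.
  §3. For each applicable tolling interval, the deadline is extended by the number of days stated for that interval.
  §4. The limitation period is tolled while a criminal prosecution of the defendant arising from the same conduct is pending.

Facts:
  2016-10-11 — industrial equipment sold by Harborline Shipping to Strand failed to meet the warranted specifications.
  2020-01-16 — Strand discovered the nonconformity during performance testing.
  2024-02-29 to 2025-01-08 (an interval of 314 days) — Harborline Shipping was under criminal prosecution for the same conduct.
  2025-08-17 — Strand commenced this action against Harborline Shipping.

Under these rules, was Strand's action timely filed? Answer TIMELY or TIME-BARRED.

TIME-BARRED

Taking the later of the act (2016-10-11) and discovery (2020-01-16), the claim accrued on 2020-01-16.
The untolled deadline — 54 months after 2020-01-16 — is 2024-07-16.
The pending criminal prosecution from 2024-02-29 to 2025-01-08 tolled the period for 314 days, extending the deadline to 2025-05-26.
The 2025-08-17 filing falls after the 2025-05-26 deadline; the claim is time-barred.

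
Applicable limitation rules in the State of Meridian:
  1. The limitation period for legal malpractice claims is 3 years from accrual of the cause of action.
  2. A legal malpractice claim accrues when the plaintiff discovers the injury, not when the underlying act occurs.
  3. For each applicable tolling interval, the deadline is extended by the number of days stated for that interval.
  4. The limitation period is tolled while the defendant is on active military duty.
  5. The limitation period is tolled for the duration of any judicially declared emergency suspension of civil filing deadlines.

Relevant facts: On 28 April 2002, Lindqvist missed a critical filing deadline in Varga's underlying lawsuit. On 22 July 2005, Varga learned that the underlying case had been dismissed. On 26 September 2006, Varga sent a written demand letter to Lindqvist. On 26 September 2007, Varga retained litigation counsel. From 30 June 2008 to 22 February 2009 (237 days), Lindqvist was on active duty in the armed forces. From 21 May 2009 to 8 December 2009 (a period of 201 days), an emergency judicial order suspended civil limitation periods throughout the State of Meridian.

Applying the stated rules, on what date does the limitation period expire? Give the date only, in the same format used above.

16 March 2009

Under the discovery rule, the claim accrued on 22 July 2005, when Varga discovered the injury — not on the 28 April 2002 date of the underlying act.
3 years from 22 July 2005 is 22 July 2008.
The period was tolled for 237 days by the defendant's active military service (30 June 2008 to 22 February 2009), pushing the deadline to 16 March 2009.
The emergency suspension of filing deadlines starting 21 May 2009 came too late — the period had run on 16 March 2009 — and so does not extend the deadline.
Nothing else in the chronology tolls or restarts the period.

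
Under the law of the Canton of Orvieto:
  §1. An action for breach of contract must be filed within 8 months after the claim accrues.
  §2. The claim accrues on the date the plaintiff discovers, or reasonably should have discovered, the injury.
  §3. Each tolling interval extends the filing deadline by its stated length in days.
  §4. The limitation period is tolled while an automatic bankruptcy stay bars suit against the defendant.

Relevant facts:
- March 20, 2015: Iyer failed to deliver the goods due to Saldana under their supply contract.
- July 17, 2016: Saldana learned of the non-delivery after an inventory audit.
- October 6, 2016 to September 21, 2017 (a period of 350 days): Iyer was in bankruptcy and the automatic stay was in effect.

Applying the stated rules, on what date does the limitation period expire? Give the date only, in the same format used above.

Under the discovery rule, the claim accrued on July 17, 2016, when Saldana discovered the injury — not on the March 20, 2015 date of the underlying act.
8 months from July 17, 2016 is March 17, 2017.
The automatic bankruptcy stay from October 6, 2016 to September 21, 2017 tolled the period for 350 days, extending the deadline to March 2, 2018.

March 2, 2018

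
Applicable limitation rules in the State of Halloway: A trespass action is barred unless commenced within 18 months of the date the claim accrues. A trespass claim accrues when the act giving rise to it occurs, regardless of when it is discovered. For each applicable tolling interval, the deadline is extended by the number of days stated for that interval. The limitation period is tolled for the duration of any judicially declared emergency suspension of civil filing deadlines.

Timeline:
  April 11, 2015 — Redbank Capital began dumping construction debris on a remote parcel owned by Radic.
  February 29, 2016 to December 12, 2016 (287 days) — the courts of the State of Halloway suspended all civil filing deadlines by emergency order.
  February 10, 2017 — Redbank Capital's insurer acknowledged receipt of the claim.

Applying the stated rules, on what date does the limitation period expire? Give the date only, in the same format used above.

July 25, 2017

The claim accrued on April 11, 2015, the date of the act.
Adding the 18 months base period to April 11, 2015 gives a deadline of October 11, 2016, before any tolling.
The period was tolled for 287 days by the emergency suspension of filing deadlines (February 29, 2016 to December 12, 2016), pushing the deadline to July 25, 2017.
The other events in the timeline have no effect on the limitation period under the stated rules.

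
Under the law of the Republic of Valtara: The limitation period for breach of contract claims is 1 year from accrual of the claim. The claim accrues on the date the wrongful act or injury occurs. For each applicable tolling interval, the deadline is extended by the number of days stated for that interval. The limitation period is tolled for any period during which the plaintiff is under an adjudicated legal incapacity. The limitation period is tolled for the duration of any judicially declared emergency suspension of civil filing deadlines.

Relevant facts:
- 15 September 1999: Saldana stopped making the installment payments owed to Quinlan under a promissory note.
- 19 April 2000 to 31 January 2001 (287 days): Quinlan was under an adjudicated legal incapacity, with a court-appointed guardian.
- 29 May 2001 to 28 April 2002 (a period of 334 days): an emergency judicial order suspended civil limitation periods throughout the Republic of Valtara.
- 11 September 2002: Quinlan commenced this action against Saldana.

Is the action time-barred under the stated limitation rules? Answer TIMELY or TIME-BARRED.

The limitation period began to run on 15 September 1999.
Adding the 1 year base period to 15 September 1999 gives a deadline of 15 September 2000, before any tolling.
The period was tolled for 287 days by the plaintiff's legal incapacity (19 April 2000 to 31 January 2001), pushing the deadline to 29 June 2001.
The emergency suspension of filing deadlines from 29 May 2001 to 28 April 2002 tolled the period for 334 days, extending the deadline to 29 May 2002.
Filing on 11 September 2002 missed the 29 May 2002 deadline — the action is time-barred.

TIME-BARRED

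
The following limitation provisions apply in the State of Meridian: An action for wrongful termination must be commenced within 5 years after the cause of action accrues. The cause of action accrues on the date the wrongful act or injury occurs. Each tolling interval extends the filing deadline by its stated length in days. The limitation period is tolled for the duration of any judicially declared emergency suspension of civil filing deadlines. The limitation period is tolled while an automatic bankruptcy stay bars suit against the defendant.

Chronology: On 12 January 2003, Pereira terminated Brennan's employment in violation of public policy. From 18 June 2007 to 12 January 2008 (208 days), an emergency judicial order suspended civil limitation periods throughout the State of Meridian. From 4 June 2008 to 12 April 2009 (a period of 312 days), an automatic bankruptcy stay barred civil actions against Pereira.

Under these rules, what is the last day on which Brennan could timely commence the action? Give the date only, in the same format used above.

15 June 2009

The limitation period began to run on 12 January 2003.
5 years from 12 January 2003 is 12 January 2008.
The emergency suspension of filing deadlines from 18 June 2007 to 12 January 2008 tolled the period for 208 days, extending the deadline to 7 August 2008.
Because the automatic bankruptcy stay ran from 4 June 2008 to 12 April 2009, the deadline is extended by 312 days to 15 June 2009.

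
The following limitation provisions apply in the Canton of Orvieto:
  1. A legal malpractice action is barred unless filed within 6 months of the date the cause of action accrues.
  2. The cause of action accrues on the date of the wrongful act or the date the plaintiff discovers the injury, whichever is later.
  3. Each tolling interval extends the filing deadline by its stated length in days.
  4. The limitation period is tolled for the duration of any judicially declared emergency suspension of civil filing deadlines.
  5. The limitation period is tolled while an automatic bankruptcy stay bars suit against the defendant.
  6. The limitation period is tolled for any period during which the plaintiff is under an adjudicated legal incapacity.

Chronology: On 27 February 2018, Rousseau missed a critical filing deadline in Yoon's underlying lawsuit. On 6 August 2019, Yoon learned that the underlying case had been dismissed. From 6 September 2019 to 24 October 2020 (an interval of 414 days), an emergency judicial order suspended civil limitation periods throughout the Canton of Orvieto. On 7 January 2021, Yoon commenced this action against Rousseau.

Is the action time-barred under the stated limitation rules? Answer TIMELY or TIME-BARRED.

TIMELY

Taking the later of the act (27 February 2018) and discovery (6 August 2019), the claim accrued on 6 August 2019.
The untolled deadline — 6 months after 6 August 2019 — is 6 February 2020.
The period was tolled for 414 days by the emergency suspension of filing deadlines (6 September 2019 to 24 October 2020), pushing the deadline to 26 March 2021.
The 7 January 2021 filing precedes the 26 March 2021 deadline; the claim is timely.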